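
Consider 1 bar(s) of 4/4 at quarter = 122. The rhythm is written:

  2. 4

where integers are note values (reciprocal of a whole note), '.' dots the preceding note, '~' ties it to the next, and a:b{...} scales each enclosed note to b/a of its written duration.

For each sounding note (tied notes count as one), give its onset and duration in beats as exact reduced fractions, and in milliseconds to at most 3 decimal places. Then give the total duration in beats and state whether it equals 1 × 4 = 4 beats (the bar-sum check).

1) 0.0ms=0b +1475.41ms=3b
2) 1475.41ms=3b +491.803ms=1b
Σ=4b of 4 (122bpm 4/4) — PASS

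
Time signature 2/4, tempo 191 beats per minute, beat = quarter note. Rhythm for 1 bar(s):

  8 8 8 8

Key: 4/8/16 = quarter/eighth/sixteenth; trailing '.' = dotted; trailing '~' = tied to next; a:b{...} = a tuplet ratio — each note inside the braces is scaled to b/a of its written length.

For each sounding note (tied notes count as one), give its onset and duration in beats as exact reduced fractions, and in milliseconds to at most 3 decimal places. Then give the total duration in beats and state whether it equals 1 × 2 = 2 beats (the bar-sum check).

1) 0.0ms=0b +157.068ms=1/2b
2) 157.068ms=1/2b +157.068ms=1/2b
3) 314.136ms=1b +157.068ms=1/2b
4) 471.204ms=3/2b +157.068ms=1/2b
Σ=2b of 2 (191bpm 2/4) — PASS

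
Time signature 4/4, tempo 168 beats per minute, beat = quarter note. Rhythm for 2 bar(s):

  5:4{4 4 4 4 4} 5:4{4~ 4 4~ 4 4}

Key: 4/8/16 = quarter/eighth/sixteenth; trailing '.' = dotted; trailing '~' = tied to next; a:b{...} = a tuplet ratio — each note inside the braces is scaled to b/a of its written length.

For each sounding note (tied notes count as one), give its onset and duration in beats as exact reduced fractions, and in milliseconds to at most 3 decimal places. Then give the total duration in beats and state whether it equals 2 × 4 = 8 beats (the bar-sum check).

1) 0.0ms=0b +285.714ms=4/5b
2) 285.714ms=4/5b +285.714ms=4/5b
3) 571.429ms=8/5b +285.714ms=4/5b
4) 857.143ms=12/5b +285.714ms=4/5b
5) 1142.857ms=16/5b +285.714ms=4/5b
6) 1428.571ms=4b +571.429ms=8/5b
7) 2000.0ms=28/5b +571.429ms=8/5b
8) 2571.429ms=36/5b +285.714ms=4/5b
Σ=8b of 8 (168bpm 4/4) — PASS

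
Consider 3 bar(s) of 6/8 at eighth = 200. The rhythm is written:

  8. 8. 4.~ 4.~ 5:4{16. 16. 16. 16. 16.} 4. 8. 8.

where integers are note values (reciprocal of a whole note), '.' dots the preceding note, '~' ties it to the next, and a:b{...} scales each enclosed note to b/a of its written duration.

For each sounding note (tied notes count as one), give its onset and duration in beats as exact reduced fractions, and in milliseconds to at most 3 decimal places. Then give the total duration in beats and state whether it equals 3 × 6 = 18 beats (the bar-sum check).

1) 0.0ms=0b +450.0ms=3/2b
2) 450.0ms=3/2b +450.0ms=3/2b
3) 900.0ms=3b +1980.0ms=33/5b
4) 2880.0ms=48/5b +180.0ms=3/5b
5) 3060.0ms=51/5b +180.0ms=3/5b
6) 3240.0ms=54/5b +180.0ms=3/5b
7) 3420.0ms=57/5b +180.0ms=3/5b
8) 3600.0ms=12b +900.0ms=3b
9) 4500.0ms=15b +450.0ms=3/2b
10) 4950.0ms=33/2b +450.0ms=3/2b
Σ=18b of 18 (200bpm 6/8) — PASS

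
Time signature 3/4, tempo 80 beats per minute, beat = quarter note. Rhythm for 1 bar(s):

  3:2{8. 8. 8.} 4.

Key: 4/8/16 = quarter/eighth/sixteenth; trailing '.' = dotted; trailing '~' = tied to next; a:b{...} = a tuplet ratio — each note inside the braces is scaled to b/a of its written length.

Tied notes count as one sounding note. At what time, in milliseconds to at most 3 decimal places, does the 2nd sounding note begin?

1. 0.0ms @ 0 + 375.0ms (1/2)
2. 375.0ms @ 1/2 + 375.0ms (1/2)
3. 750.0ms @ 1 + 375.0ms (1/2)
4. 1125.0ms @ 3/2 + 1125.0ms (3/2)

note 2 onset = 1/2b = 375.0ms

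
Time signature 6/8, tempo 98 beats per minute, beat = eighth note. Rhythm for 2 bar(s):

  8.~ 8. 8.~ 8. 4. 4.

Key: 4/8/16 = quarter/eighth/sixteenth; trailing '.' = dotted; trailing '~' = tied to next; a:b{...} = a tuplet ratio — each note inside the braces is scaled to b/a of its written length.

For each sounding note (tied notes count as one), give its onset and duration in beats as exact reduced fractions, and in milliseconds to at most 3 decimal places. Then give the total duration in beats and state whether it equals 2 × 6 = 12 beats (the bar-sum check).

1) 0.0ms=0b +1836.735ms=3b
2) 1836.735ms=3b +1836.735ms=3b
3) 3673.469ms=6b +1836.735ms=3b
4) 5510.204ms=9b +1836.735ms=3b
Σ=12b of 12 (98bpm 6/8) — PASS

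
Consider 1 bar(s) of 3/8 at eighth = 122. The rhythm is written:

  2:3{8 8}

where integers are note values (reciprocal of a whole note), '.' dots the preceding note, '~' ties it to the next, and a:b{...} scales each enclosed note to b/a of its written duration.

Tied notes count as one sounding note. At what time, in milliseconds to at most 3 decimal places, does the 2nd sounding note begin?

1. 0.0ms @ 0 + 737.705ms (3/2)
2. 737.705ms @ 3/2 + 737.705ms (3/2)

note 2 onset = 3/2b = 737.705ms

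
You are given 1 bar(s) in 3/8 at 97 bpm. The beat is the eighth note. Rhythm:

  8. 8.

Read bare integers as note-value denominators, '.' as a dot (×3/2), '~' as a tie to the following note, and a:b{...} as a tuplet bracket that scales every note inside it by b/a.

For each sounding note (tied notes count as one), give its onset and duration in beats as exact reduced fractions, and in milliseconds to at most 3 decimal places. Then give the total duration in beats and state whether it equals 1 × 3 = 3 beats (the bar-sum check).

1) 0.0ms=0b +927.835ms=3/2b
2) 927.835ms=3/2b +927.835ms=3/2b
Σ=3b of 3 (97bpm 3/8) — PASS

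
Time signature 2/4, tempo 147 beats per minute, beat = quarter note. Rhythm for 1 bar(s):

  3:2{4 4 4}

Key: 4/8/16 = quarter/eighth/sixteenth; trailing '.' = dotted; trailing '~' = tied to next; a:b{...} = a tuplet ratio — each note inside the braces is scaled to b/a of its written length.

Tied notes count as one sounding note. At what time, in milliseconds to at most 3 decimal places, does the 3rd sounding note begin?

note 3 onset = 4/3b = 544.218ms

1. 0.0ms @ 0 + 272.109ms (2/3)
2. 272.109ms @ 2/3 + 272.109ms (2/3)
3. 544.218ms @ 4/3 + 272.109ms (2/3)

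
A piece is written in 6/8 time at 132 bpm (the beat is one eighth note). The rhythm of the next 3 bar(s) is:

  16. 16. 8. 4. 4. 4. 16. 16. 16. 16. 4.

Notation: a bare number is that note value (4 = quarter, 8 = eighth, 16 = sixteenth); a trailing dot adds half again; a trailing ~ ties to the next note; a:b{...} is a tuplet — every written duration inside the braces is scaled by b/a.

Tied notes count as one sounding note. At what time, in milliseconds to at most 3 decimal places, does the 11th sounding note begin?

1. 0.0ms @ 0 + 340.909ms (3/4)
2. 340.909ms @ 3/4 + 340.909ms (3/4)
3. 681.818ms @ 3/2 + 681.818ms (3/2)
4. 1363.636ms @ 3 + 1363.636ms (3)
5. 2727.273ms @ 6 + 1363.636ms (3)
6. 4090.909ms @ 9 + 1363.636ms (3)
7. 5454.545ms @ 12 + 340.909ms (3/4)
8. 5795.455ms @ 51/4 + 340.909ms (3/4)
9. 6136.364ms @ 27/2 + 340.909ms (3/4)
10. 6477.273ms @ 57/4 + 340.909ms (3/4)
11. 6818.182ms @ 15 + 1363.636ms (3)

note 11 onset = 15b = 6818.182ms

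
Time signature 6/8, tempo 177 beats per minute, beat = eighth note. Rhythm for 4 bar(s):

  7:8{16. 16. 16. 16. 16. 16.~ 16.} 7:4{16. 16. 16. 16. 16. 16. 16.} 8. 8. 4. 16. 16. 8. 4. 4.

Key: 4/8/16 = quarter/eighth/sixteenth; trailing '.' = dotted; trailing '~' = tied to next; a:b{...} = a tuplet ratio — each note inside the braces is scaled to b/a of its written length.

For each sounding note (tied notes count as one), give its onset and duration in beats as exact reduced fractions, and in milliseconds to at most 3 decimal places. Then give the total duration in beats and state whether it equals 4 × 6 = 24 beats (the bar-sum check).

1) 0.0ms=0b +290.557ms=6/7b
2) 290.557ms=6/7b +290.557ms=6/7b
3) 581.114ms=12/7b +290.557ms=6/7b
4) 871.671ms=18/7b +290.557ms=6/7b
5) 1162.228ms=24/7b +290.557ms=6/7b
6) 1452.785ms=30/7b +581.114ms=12/7b
7) 2033.898ms=6b +145.278ms=3/7b
8) 2179.177ms=45/7b +145.278ms=3/7b
9) 2324.455ms=48/7b +145.278ms=3/7b
10) 2469.734ms=51/7b +145.278ms=3/7b
11) 2615.012ms=54/7b +145.278ms=3/7b
12) 2760.291ms=57/7b +145.278ms=3/7b
13) 2905.569ms=60/7b +145.278ms=3/7b
14) 3050.847ms=9b +508.475ms=3/2b
15) 3559.322ms=21/2b +508.475ms=3/2b
16) 4067.797ms=12b +1016.949ms=3b
17) 5084.746ms=15b +254.237ms=3/4b
18) 5338.983ms=63/4b +254.237ms=3/4b
19) 5593.22ms=33/2b +508.475ms=3/2b
20) 6101.695ms=18b +1016.949ms=3b
21) 7118.644ms=21b +1016.949ms=3b
Σ=24b of 24 (177bpm 6/8) — PASS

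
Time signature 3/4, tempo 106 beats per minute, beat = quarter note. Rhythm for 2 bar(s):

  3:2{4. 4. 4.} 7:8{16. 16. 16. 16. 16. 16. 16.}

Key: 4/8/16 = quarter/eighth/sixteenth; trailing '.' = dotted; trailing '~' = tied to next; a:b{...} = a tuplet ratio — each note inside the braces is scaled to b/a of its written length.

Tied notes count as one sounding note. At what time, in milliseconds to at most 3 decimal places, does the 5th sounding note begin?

1. 0.0ms @ 0 + 566.038ms (1)
2. 566.038ms @ 1 + 566.038ms (1)
3. 1132.075ms @ 2 + 566.038ms (1)
4. 1698.113ms @ 3 + 242.588ms (3/7)
5. 1940.701ms @ 24/7 + 242.588ms (3/7)
6. 2183.288ms @ 27/7 + 242.588ms (3/7)
7. 2425.876ms @ 30/7 + 242.588ms (3/7)
8. 2668.464ms @ 33/7 + 242.588ms (3/7)
9. 2911.051ms @ 36/7 + 242.588ms (3/7)
10. 3153.639ms @ 39/7 + 242.588ms (3/7)

note 5 onset = 24/7b = 1940.701ms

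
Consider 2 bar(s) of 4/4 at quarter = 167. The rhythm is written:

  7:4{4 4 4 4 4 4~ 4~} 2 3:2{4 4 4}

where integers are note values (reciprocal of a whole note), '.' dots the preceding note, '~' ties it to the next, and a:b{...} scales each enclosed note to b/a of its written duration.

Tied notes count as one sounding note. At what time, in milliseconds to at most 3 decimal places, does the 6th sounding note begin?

1. 0.0ms @ 0 + 205.304ms (4/7)
2. 205.304ms @ 4/7 + 205.304ms (4/7)
3. 410.607ms @ 8/7 + 205.304ms (4/7)
4. 615.911ms @ 12/7 + 205.304ms (4/7)
5. 821.215ms @ 16/7 + 205.304ms (4/7)
6. 1026.518ms @ 20/7 + 1129.17ms (22/7)
7. 2155.689ms @ 6 + 239.521ms (2/3)
8. 2395.21ms @ 20/3 + 239.521ms (2/3)
9. 2634.731ms @ 22/3 + 239.521ms (2/3)

note 6 onset = 20/7b = 1026.518ms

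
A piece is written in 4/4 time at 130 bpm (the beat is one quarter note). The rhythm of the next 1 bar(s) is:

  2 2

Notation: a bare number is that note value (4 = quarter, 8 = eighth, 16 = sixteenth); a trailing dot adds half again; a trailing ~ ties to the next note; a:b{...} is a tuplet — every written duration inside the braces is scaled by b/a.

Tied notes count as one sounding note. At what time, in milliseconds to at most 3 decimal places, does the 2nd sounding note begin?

1. 0.0ms @ 0 + 923.077ms (2)
2. 923.077ms @ 2 + 923.077ms (2)

note 2 onset = 2b = 923.077ms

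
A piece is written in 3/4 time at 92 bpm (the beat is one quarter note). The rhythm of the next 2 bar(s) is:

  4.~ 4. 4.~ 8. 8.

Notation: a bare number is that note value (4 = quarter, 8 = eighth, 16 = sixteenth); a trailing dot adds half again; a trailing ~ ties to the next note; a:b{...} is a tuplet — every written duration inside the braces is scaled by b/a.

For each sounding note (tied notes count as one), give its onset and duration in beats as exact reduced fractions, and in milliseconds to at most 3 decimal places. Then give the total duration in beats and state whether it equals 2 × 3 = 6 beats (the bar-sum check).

1) 0.0ms=0b +1956.522ms=3b
2) 1956.522ms=3b +1467.391ms=9/4b
3) 3423.913ms=21/4b +489.13ms=3/4b
Σ=6b of 6 (92bpm 3/4) — PASS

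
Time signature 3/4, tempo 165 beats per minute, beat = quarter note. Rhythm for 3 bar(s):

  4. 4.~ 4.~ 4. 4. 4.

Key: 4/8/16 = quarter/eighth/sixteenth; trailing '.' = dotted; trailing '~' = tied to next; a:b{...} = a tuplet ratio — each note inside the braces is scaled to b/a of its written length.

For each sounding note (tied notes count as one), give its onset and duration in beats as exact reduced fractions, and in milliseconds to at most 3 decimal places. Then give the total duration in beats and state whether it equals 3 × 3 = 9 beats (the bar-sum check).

1) 0.0ms=0b +545.455ms=3/2b
2) 545.455ms=3/2b +1636.364ms=9/2b
3) 2181.818ms=6b +545.455ms=3/2b
4) 2727.273ms=15/2b +545.455ms=3/2b
Σ=9b of 9 (165bpm 3/4) — PASS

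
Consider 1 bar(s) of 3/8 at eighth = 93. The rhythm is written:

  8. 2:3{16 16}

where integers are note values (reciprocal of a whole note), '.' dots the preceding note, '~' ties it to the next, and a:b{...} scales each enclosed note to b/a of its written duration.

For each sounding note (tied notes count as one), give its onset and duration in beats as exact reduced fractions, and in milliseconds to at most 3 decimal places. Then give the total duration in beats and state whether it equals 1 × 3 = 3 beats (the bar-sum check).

1) 0.0ms=0b +967.742ms=3/2b
2) 967.742ms=3/2b +483.871ms=3/4b
3) 1451.613ms=9/4b +483.871ms=3/4b
Σ=3b of 3 (93bpm 3/8) — PASS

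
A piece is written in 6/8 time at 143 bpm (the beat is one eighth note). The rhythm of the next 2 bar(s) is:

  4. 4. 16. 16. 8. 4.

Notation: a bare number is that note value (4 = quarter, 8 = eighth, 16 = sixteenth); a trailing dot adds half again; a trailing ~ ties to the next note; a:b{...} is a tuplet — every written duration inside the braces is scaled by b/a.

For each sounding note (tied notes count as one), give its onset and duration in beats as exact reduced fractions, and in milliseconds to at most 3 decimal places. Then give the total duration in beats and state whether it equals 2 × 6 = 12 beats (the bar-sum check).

1) 0.0ms=0b +1258.741ms=3b
2) 1258.741ms=3b +1258.741ms=3b
3) 2517.483ms=6b +314.685ms=3/4b
4) 2832.168ms=27/4b +314.685ms=3/4b
5) 3146.853ms=15/2b +629.371ms=3/2b
6) 3776.224ms=9b +1258.741ms=3b
Σ=12b of 12 (143bpm 6/8) — PASS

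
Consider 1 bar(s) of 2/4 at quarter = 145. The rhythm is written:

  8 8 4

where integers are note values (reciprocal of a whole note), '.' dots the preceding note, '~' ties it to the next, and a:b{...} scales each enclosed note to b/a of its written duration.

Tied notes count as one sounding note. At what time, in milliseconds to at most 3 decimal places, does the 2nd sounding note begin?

note 2 onset = 1/2b = 206.897ms

1. 0.0ms @ 0 + 206.897ms (1/2)
2. 206.897ms @ 1/2 + 206.897ms (1/2)
3. 413.793ms @ 1 + 413.793ms (1)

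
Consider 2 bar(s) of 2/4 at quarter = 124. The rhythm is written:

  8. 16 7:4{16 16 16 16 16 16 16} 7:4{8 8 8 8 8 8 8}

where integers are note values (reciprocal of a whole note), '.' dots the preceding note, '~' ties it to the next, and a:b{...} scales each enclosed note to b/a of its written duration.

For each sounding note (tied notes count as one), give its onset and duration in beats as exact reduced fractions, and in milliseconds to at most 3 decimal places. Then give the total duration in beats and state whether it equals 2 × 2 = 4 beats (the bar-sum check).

1) 0.0ms=0b +362.903ms=3/4b
2) 362.903ms=3/4b +120.968ms=1/4b
3) 483.871ms=1b +69.124ms=1/7b
4) 552.995ms=8/7b +69.124ms=1/7b
5) 622.12ms=9/7b +69.124ms=1/7b
6) 691.244ms=10/7b +69.124ms=1/7b
7) 760.369ms=11/7b +69.124ms=1/7b
8) 829.493ms=12/7b +69.124ms=1/7b
9) 898.618ms=13/7b +69.124ms=1/7b
10) 967.742ms=2b +138.249ms=2/7b
11) 1105.991ms=16/7b +138.249ms=2/7b
12) 1244.24ms=18/7b +138.249ms=2/7b
13) 1382.488ms=20/7b +138.249ms=2/7b
14) 1520.737ms=22/7b +138.249ms=2/7b
15) 1658.986ms=24/7b +138.249ms=2/7b
16) 1797.235ms=26/7b +138.249ms=2/7b
Σ=4b of 4 (124bpm 2/4) — PASS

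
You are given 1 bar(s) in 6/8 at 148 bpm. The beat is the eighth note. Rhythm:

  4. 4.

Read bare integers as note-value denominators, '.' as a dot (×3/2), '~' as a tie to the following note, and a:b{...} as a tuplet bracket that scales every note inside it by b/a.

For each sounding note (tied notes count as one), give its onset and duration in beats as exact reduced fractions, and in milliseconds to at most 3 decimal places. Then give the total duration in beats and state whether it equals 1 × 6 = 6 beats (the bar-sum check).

1) 0.0ms=0b +1216.216ms=3b
2) 1216.216ms=3b +1216.216ms=3b
Σ=6b of 6 (148bpm 6/8) — PASS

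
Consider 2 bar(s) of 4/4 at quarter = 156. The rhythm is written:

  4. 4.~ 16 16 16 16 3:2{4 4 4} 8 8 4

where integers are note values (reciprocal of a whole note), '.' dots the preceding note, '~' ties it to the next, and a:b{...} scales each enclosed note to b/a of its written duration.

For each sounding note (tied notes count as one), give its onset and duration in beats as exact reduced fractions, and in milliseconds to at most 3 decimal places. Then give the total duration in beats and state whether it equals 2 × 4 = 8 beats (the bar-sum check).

1) 0.0ms=0b +576.923ms=3/2b
2) 576.923ms=3/2b +673.077ms=7/4b
3) 1250.0ms=13/4b +96.154ms=1/4b
4) 1346.154ms=7/2b +96.154ms=1/4b
5) 1442.308ms=15/4b +96.154ms=1/4b
6) 1538.462ms=4b +256.41ms=2/3b
7) 1794.872ms=14/3b +256.41ms=2/3b
8) 2051.282ms=16/3b +256.41ms=2/3b
9) 2307.692ms=6b +192.308ms=1/2b
10) 2500.0ms=13/2b +192.308ms=1/2b
11) 2692.308ms=7b +384.615ms=1b
Σ=8b of 8 (156bpm 4/4) — PASS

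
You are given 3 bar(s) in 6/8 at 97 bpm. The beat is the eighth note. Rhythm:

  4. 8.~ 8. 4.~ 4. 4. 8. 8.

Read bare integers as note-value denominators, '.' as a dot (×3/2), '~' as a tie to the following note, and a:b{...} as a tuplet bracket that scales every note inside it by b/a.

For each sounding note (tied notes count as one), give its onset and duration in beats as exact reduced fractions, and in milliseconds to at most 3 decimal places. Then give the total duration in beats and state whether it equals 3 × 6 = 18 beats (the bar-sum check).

1) 0.0ms=0b +1855.67ms=3b
2) 1855.67ms=3b +1855.67ms=3b
3) 3711.34ms=6b +3711.34ms=6b
4) 7422.68ms=12b +1855.67ms=3b
5) 9278.351ms=15b +927.835ms=3/2b
6) 10206.186ms=33/2b +927.835ms=3/2b
Σ=18b of 18 (97bpm 6/8) — PASS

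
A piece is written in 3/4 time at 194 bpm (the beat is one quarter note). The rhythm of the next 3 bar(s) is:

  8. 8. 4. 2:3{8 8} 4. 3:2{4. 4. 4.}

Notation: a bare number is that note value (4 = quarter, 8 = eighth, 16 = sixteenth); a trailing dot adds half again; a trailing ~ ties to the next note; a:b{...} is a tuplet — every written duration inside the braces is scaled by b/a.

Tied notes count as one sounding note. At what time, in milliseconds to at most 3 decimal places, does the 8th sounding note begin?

1. 0.0ms @ 0 + 231.959ms (3/4)
2. 231.959ms @ 3/4 + 231.959ms (3/4)
3. 463.918ms @ 3/2 + 463.918ms (3/2)
4. 927.835ms @ 3 + 231.959ms (3/4)
5. 1159.794ms @ 15/4 + 231.959ms (3/4)
6. 1391.753ms @ 9/2 + 463.918ms (3/2)
7. 1855.67ms @ 6 + 309.278ms (1)
8. 2164.948ms @ 7 + 309.278ms (1)
9. 2474.227ms @ 8 + 309.278ms (1)

note 8 onset = 7b = 2164.948ms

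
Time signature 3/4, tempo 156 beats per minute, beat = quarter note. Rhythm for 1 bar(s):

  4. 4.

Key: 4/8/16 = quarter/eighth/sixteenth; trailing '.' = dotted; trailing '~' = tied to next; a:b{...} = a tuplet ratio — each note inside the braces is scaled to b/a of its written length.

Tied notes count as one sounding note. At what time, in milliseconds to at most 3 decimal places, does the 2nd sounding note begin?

note 2 onset = 3/2b = 576.923ms

1. 0.0ms @ 0 + 576.923ms (3/2)
2. 576.923ms @ 3/2 + 576.923ms (3/2)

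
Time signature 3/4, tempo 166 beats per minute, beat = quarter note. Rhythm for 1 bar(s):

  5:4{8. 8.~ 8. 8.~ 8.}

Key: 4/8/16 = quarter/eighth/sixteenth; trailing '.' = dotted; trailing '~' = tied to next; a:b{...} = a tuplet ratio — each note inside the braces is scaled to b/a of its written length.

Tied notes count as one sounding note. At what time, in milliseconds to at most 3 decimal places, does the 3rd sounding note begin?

1. 0.0ms @ 0 + 216.867ms (3/5)
2. 216.867ms @ 3/5 + 433.735ms (6/5)
3. 650.602ms @ 9/5 + 433.735ms (6/5)

note 3 onset = 9/5b = 650.602ms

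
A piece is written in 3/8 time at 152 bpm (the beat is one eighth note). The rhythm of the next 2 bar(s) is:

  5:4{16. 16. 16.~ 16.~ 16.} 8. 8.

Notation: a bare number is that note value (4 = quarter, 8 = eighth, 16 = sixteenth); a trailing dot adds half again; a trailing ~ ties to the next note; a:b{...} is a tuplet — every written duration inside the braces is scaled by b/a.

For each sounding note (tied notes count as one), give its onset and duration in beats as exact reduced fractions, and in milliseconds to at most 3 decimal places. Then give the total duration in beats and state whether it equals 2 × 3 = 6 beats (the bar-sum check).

1) 0.0ms=0b +236.842ms=3/5b
2) 236.842ms=3/5b +236.842ms=3/5b
3) 473.684ms=6/5b +710.526ms=9/5b
4) 1184.211ms=3b +592.105ms=3/2b
5) 1776.316ms=9/2b +592.105ms=3/2b
Σ=6b of 6 (152bpm 3/8) — PASS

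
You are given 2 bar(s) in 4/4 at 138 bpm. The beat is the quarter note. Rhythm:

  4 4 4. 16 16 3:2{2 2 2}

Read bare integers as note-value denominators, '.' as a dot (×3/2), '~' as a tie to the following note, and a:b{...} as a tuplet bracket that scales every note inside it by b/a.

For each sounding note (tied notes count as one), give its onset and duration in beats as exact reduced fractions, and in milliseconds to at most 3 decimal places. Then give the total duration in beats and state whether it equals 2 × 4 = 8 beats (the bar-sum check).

1) 0.0ms=0b +434.783ms=1b
2) 434.783ms=1b +434.783ms=1b
3) 869.565ms=2b +652.174ms=3/2b
4) 1521.739ms=7/2b +108.696ms=1/4b
5) 1630.435ms=15/4b +108.696ms=1/4b
6) 1739.13ms=4b +579.71ms=4/3b
7) 2318.841ms=16/3b +579.71ms=4/3b
8) 2898.551ms=20/3b +579.71ms=4/3b
Σ=8b of 8 (138bpm 4/4) — PASS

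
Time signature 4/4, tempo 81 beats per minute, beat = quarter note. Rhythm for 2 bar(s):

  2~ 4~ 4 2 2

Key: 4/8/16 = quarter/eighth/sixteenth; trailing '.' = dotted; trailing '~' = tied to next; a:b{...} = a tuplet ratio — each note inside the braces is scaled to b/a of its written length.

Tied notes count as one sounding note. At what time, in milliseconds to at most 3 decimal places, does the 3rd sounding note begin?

note 3 onset = 6b = 4444.444ms

1. 0.0ms @ 0 + 2962.963ms (4)
2. 2962.963ms @ 4 + 1481.481ms (2)
3. 4444.444ms @ 6 + 1481.481ms (2)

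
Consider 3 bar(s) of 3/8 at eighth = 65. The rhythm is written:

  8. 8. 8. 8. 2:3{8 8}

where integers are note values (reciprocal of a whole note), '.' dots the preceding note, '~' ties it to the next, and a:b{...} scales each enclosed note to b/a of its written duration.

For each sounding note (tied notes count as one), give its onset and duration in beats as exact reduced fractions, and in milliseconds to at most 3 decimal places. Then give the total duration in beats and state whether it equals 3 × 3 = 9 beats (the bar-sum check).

1) 0.0ms=0b +1384.615ms=3/2b
2) 1384.615ms=3/2b +1384.615ms=3/2b
3) 2769.231ms=3b +1384.615ms=3/2b
4) 4153.846ms=9/2b +1384.615ms=3/2b
5) 5538.462ms=6b +1384.615ms=3/2b
6) 6923.077ms=15/2b +1384.615ms=3/2b
Σ=9b of 9 (65bpm 3/8) — PASS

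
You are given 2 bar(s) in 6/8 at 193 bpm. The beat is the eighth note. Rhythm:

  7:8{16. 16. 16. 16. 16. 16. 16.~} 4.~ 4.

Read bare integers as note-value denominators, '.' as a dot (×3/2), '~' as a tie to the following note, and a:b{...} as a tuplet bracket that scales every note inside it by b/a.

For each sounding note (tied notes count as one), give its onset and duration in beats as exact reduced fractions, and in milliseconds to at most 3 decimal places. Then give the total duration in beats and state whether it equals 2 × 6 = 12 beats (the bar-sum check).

1) 0.0ms=0b +266.469ms=6/7b
2) 266.469ms=6/7b +266.469ms=6/7b
3) 532.939ms=12/7b +266.469ms=6/7b
4) 799.408ms=18/7b +266.469ms=6/7b
5) 1065.877ms=24/7b +266.469ms=6/7b
6) 1332.346ms=30/7b +266.469ms=6/7b
7) 1598.816ms=36/7b +2131.754ms=48/7b
Σ=12b of 12 (193bpm 6/8) — PASS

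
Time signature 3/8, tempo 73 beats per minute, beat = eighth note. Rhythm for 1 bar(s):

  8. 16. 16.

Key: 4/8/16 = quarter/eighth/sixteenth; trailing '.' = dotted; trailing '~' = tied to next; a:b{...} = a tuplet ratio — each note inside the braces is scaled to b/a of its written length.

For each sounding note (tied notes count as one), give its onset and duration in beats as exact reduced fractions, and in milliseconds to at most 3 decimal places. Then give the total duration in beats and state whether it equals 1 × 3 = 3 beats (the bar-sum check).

1) 0.0ms=0b +1232.877ms=3/2b
2) 1232.877ms=3/2b +616.438ms=3/4b
3) 1849.315ms=9/4b +616.438ms=3/4b
Σ=3b of 3 (73bpm 3/8) — PASS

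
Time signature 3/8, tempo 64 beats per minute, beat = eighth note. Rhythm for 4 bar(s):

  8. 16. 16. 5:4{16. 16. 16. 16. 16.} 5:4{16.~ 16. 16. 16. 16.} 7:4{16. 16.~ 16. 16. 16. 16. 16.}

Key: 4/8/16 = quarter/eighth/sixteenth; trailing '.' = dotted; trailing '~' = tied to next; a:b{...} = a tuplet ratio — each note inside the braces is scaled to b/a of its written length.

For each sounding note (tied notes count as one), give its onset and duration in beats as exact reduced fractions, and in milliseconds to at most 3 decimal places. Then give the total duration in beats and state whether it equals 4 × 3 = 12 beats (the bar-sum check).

1) 0.0ms=0b +1406.25ms=3/2b
2) 1406.25ms=3/2b +703.125ms=3/4b
3) 2109.375ms=9/4b +703.125ms=3/4b
4) 2812.5ms=3b +562.5ms=3/5b
5) 3375.0ms=18/5b +562.5ms=3/5b
6) 3937.5ms=21/5b +562.5ms=3/5b
7) 4500.0ms=24/5b +562.5ms=3/5b
8) 5062.5ms=27/5b +562.5ms=3/5b
9) 5625.0ms=6b +1125.0ms=6/5b
10) 6750.0ms=36/5b +562.5ms=3/5b
11) 7312.5ms=39/5b +562.5ms=3/5b
12) 7875.0ms=42/5b +562.5ms=3/5b
13) 8437.5ms=9b +401.786ms=3/7b
14) 8839.286ms=66/7b +803.571ms=6/7b
15) 9642.857ms=72/7b +401.786ms=3/7b
16) 10044.643ms=75/7b +401.786ms=3/7b
17) 10446.429ms=78/7b +401.786ms=3/7b
18) 10848.214ms=81/7b +401.786ms=3/7b
Σ=12b of 12 (64bpm 3/8) — PASS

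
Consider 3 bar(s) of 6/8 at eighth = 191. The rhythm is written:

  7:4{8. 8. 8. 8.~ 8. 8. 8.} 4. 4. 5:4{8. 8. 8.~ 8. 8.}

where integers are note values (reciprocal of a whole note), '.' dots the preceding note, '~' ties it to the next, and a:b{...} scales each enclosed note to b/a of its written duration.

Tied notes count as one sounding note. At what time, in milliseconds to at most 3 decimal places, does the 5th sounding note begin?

1. 0.0ms @ 0 + 269.26ms (6/7)
2. 269.26ms @ 6/7 + 269.26ms (6/7)
3. 538.519ms @ 12/7 + 269.26ms (6/7)
4. 807.779ms @ 18/7 + 538.519ms (12/7)
5. 1346.298ms @ 30/7 + 269.26ms (6/7)
6. 1615.557ms @ 36/7 + 269.26ms (6/7)
7. 1884.817ms @ 6 + 942.408ms (3)
8. 2827.225ms @ 9 + 942.408ms (3)
9. 3769.634ms @ 12 + 376.963ms (6/5)
10. 4146.597ms @ 66/5 + 376.963ms (6/5)
11. 4523.56ms @ 72/5 + 753.927ms (12/5)
12. 5277.487ms @ 84/5 + 376.963ms (6/5)

note 5 onset = 30/7b = 1346.298ms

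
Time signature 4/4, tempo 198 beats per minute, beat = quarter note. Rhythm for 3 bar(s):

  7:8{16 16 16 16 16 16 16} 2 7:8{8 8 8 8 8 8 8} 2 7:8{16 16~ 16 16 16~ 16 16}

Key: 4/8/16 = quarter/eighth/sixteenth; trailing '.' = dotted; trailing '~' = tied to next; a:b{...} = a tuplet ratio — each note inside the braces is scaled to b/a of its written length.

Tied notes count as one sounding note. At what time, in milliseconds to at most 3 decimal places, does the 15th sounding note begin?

note 15 onset = 52/7b = 2251.082ms

1. 0.0ms @ 0 + 86.58ms (2/7)
2. 86.58ms @ 2/7 + 86.58ms (2/7)
3. 173.16ms @ 4/7 + 86.58ms (2/7)
4. 259.74ms @ 6/7 + 86.58ms (2/7)
5. 346.32ms @ 8/7 + 86.58ms (2/7)
6. 432.9ms @ 10/7 + 86.58ms (2/7)
7. 519.481ms @ 12/7 + 86.58ms (2/7)
8. 606.061ms @ 2 + 606.061ms (2)
9. 1212.121ms @ 4 + 173.16ms (4/7)
10. 1385.281ms @ 32/7 + 173.16ms (4/7)
11. 1558.442ms @ 36/7 + 173.16ms (4/7)
12. 1731.602ms @ 40/7 + 173.16ms (4/7)
13. 1904.762ms @ 44/7 + 173.16ms (4/7)
14. 2077.922ms @ 48/7 + 173.16ms (4/7)
15. 2251.082ms @ 52/7 + 173.16ms (4/7)
16. 2424.242ms @ 8 + 606.061ms (2)
17. 3030.303ms @ 10 + 86.58ms (2/7)
18. 3116.883ms @ 72/7 + 173.16ms (4/7)
19. 3290.043ms @ 76/7 + 86.58ms (2/7)
20. 3376.623ms @ 78/7 + 173.16ms (4/7)
21. 3549.784ms @ 82/7 + 86.58ms (2/7)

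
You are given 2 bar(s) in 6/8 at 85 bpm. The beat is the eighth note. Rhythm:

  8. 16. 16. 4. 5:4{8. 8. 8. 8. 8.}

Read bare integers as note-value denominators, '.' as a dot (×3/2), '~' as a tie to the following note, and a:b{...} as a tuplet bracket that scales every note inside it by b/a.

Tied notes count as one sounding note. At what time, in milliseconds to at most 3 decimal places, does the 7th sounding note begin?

note 7 onset = 42/5b = 5929.412ms

1. 0.0ms @ 0 + 1058.824ms (3/2)
2. 1058.824ms @ 3/2 + 529.412ms (3/4)
3. 1588.235ms @ 9/4 + 529.412ms (3/4)
4. 2117.647ms @ 3 + 2117.647ms (3)
5. 4235.294ms @ 6 + 847.059ms (6/5)
6. 5082.353ms @ 36/5 + 847.059ms (6/5)
7. 5929.412ms @ 42/5 + 847.059ms (6/5)
8. 6776.471ms @ 48/5 + 847.059ms (6/5)
9. 7623.529ms @ 54/5 + 847.059ms (6/5)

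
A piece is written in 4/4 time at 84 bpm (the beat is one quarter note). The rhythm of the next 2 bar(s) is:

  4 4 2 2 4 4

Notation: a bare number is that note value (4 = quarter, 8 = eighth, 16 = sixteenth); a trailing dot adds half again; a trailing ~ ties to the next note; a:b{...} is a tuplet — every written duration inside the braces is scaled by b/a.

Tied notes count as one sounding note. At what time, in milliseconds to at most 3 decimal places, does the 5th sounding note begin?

note 5 onset = 6b = 4285.714ms

1. 0.0ms @ 0 + 714.286ms (1)
2. 714.286ms @ 1 + 714.286ms (1)
3. 1428.571ms @ 2 + 1428.571ms (2)
4. 2857.143ms @ 4 + 1428.571ms (2)
5. 4285.714ms @ 6 + 714.286ms (1)
6. 5000.0ms @ 7 + 714.286ms (1)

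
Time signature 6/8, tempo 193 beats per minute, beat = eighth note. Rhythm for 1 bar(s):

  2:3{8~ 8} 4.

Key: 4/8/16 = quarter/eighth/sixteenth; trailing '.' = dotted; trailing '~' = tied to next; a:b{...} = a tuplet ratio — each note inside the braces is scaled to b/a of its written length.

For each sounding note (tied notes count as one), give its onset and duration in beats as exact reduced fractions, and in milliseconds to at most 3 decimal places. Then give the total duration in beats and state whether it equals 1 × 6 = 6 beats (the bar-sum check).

1) 0.0ms=0b +932.642ms=3b
2) 932.642ms=3b +932.642ms=3b
Σ=6b of 6 (193bpm 6/8) — PASS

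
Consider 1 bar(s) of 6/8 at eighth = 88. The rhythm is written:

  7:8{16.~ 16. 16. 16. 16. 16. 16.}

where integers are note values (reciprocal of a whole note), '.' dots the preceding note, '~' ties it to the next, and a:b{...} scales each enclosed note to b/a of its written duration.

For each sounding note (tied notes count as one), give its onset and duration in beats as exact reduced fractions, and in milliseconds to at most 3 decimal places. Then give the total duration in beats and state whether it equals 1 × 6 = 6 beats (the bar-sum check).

1) 0.0ms=0b +1168.831ms=12/7b
2) 1168.831ms=12/7b +584.416ms=6/7b
3) 1753.247ms=18/7b +584.416ms=6/7b
4) 2337.662ms=24/7b +584.416ms=6/7b
5) 2922.078ms=30/7b +584.416ms=6/7b
6) 3506.494ms=36/7b +584.416ms=6/7b
Σ=6b of 6 (88bpm 6/8) — PASS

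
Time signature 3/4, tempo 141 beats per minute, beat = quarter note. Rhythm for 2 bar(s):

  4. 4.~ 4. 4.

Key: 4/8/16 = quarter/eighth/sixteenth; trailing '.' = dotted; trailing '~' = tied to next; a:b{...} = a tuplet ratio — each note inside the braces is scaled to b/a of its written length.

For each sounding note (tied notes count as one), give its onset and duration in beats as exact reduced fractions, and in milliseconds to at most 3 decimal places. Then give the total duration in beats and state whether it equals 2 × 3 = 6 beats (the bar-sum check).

1) 0.0ms=0b +638.298ms=3/2b
2) 638.298ms=3/2b +1276.596ms=3b
3) 1914.894ms=9/2b +638.298ms=3/2b
Σ=6b of 6 (141bpm 3/4) — PASS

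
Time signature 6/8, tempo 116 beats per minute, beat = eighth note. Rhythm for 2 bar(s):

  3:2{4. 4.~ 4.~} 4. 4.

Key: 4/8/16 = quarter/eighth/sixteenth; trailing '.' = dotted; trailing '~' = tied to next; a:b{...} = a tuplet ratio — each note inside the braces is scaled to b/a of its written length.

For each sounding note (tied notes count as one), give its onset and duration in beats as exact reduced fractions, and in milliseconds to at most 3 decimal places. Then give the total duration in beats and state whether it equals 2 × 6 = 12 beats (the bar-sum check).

1) 0.0ms=0b +1034.483ms=2b
2) 1034.483ms=2b +3620.69ms=7b
3) 4655.172ms=9b +1551.724ms=3b
Σ=12b of 12 (116bpm 6/8) — PASS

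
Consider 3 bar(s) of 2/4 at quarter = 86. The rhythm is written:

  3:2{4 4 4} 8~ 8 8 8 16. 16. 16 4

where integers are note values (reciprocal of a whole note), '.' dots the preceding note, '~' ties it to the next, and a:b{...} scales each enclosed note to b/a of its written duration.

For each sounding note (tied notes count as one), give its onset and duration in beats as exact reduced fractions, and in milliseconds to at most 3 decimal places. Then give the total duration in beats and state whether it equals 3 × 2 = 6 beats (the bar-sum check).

1) 0.0ms=0b +465.116ms=2/3b
2) 465.116ms=2/3b +465.116ms=2/3b
3) 930.233ms=4/3b +465.116ms=2/3b
4) 1395.349ms=2b +697.674ms=1b
5) 2093.023ms=3b +348.837ms=1/2b
6) 2441.86ms=7/2b +348.837ms=1/2b
7) 2790.698ms=4b +261.628ms=3/8b
8) 3052.326ms=35/8b +261.628ms=3/8b
9) 3313.953ms=19/4b +174.419ms=1/4b
10) 3488.372ms=5b +697.674ms=1b
Σ=6b of 6 (86bpm 2/4) — PASS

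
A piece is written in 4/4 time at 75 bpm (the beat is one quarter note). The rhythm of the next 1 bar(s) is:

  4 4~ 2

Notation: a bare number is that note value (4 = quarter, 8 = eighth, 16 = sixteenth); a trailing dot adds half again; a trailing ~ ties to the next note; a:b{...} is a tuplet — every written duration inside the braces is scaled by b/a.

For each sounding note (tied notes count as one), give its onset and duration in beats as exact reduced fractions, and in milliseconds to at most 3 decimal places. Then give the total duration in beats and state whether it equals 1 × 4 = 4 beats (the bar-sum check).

1) 0.0ms=0b +800.0ms=1b
2) 800.0ms=1b +2400.0ms=3b
Σ=4b of 4 (75bpm 4/4) — PASS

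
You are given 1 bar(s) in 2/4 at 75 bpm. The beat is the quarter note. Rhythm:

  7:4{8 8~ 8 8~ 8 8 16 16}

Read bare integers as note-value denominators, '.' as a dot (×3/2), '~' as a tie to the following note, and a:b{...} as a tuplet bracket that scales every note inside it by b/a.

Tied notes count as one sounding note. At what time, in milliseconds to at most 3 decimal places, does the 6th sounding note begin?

note 6 onset = 13/7b = 1485.714ms

1. 0.0ms @ 0 + 228.571ms (2/7)
2. 228.571ms @ 2/7 + 457.143ms (4/7)
3. 685.714ms @ 6/7 + 457.143ms (4/7)
4. 1142.857ms @ 10/7 + 228.571ms (2/7)
5. 1371.429ms @ 12/7 + 114.286ms (1/7)
6. 1485.714ms @ 13/7 + 114.286ms (1/7)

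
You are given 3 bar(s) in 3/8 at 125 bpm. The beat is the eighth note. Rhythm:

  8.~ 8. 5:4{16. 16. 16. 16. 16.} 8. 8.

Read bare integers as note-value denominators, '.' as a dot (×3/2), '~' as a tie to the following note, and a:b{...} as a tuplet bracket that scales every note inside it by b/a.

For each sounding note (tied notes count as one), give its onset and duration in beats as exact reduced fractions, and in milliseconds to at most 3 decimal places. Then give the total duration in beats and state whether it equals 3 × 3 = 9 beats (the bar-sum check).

1) 0.0ms=0b +1440.0ms=3b
2) 1440.0ms=3b +288.0ms=3/5b
3) 1728.0ms=18/5b +288.0ms=3/5b
4) 2016.0ms=21/5b +288.0ms=3/5b
5) 2304.0ms=24/5b +288.0ms=3/5b
6) 2592.0ms=27/5b +288.0ms=3/5b
7) 2880.0ms=6b +720.0ms=3/2b
8) 3600.0ms=15/2b +720.0ms=3/2b
Σ=9b of 9 (125bpm 3/8) — PASS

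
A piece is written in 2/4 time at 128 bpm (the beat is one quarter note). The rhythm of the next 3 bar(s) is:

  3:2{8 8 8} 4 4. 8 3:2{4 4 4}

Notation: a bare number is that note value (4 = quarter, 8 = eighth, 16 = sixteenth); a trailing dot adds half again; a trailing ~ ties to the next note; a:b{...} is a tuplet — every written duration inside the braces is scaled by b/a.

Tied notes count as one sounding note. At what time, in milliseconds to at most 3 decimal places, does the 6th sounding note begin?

1. 0.0ms @ 0 + 156.25ms (1/3)
2. 156.25ms @ 1/3 + 156.25ms (1/3)
3. 312.5ms @ 2/3 + 156.25ms (1/3)
4. 468.75ms @ 1 + 468.75ms (1)
5. 937.5ms @ 2 + 703.125ms (3/2)
6. 1640.625ms @ 7/2 + 234.375ms (1/2)
7. 1875.0ms @ 4 + 312.5ms (2/3)
8. 2187.5ms @ 14/3 + 312.5ms (2/3)
9. 2500.0ms @ 16/3 + 312.5ms (2/3)

note 6 onset = 7/2b = 1640.625ms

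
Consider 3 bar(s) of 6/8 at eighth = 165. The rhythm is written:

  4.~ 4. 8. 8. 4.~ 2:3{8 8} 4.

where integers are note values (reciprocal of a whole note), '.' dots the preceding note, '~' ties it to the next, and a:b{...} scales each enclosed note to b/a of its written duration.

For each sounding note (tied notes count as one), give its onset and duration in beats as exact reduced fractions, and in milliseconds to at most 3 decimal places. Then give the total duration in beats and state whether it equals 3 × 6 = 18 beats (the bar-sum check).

1) 0.0ms=0b +2181.818ms=6b
2) 2181.818ms=6b +545.455ms=3/2b
3) 2727.273ms=15/2b +545.455ms=3/2b
4) 3272.727ms=9b +1636.364ms=9/2b
5) 4909.091ms=27/2b +545.455ms=3/2b
6) 5454.545ms=15b +1090.909ms=3b
Σ=18b of 18 (165bpm 6/8) — PASS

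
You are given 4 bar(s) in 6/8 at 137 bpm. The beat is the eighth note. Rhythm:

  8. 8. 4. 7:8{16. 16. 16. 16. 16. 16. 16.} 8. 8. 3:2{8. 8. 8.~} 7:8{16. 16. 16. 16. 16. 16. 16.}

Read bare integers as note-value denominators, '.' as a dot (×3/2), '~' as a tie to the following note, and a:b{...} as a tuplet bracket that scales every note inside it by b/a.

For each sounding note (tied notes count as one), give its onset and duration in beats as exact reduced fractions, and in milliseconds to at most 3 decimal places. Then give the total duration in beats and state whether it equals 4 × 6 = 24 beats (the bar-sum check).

1) 0.0ms=0b +656.934ms=3/2b
2) 656.934ms=3/2b +656.934ms=3/2b
3) 1313.869ms=3b +1313.869ms=3b
4) 2627.737ms=6b +375.391ms=6/7b
5) 3003.128ms=48/7b +375.391ms=6/7b
6) 3378.519ms=54/7b +375.391ms=6/7b
7) 3753.91ms=60/7b +375.391ms=6/7b
8) 4129.301ms=66/7b +375.391ms=6/7b
9) 4504.692ms=72/7b +375.391ms=6/7b
10) 4880.083ms=78/7b +375.391ms=6/7b
11) 5255.474ms=12b +656.934ms=3/2b
12) 5912.409ms=27/2b +656.934ms=3/2b
13) 6569.343ms=15b +437.956ms=1b
14) 7007.299ms=16b +437.956ms=1b
15) 7445.255ms=17b +813.347ms=13/7b
16) 8258.603ms=132/7b +375.391ms=6/7b
17) 8633.994ms=138/7b +375.391ms=6/7b
18) 9009.385ms=144/7b +375.391ms=6/7b
19) 9384.776ms=150/7b +375.391ms=6/7b
20) 9760.167ms=156/7b +375.391ms=6/7b
21) 10135.558ms=162/7b +375.391ms=6/7b
Σ=24b of 24 (137bpm 6/8) — PASS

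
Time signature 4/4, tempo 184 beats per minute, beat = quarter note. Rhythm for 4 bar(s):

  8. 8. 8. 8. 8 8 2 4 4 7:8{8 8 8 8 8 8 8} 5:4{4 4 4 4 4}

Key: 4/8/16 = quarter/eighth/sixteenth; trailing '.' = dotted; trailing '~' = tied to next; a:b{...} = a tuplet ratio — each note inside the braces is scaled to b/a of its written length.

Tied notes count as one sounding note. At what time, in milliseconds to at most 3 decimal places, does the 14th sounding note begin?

1. 0.0ms @ 0 + 244.565ms (3/4)
2. 244.565ms @ 3/4 + 244.565ms (3/4)
3. 489.13ms @ 3/2 + 244.565ms (3/4)
4. 733.696ms @ 9/4 + 244.565ms (3/4)
5. 978.261ms @ 3 + 163.043ms (1/2)
6. 1141.304ms @ 7/2 + 163.043ms (1/2)
7. 1304.348ms @ 4 + 652.174ms (2)
8. 1956.522ms @ 6 + 326.087ms (1)
9. 2282.609ms @ 7 + 326.087ms (1)
10. 2608.696ms @ 8 + 186.335ms (4/7)
11. 2795.031ms @ 60/7 + 186.335ms (4/7)
12. 2981.366ms @ 64/7 + 186.335ms (4/7)
13. 3167.702ms @ 68/7 + 186.335ms (4/7)
14. 3354.037ms @ 72/7 + 186.335ms (4/7)
15. 3540.373ms @ 76/7 + 186.335ms (4/7)
16. 3726.708ms @ 80/7 + 186.335ms (4/7)
17. 3913.043ms @ 12 + 260.87ms (4/5)
18. 4173.913ms @ 64/5 + 260.87ms (4/5)
19. 4434.783ms @ 68/5 + 260.87ms (4/5)
20. 4695.652ms @ 72/5 + 260.87ms (4/5)
21. 4956.522ms @ 76/5 + 260.87ms (4/5)

note 14 onset = 72/7b = 3354.037ms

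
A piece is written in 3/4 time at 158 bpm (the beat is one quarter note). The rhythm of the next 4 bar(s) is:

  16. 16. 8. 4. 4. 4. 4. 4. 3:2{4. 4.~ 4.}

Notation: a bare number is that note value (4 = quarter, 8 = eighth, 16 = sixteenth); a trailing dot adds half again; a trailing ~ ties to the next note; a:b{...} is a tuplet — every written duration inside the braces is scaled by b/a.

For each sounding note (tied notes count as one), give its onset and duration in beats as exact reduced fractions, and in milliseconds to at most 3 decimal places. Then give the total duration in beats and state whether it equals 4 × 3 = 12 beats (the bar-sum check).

1) 0.0ms=0b +142.405ms=3/8b
2) 142.405ms=3/8b +142.405ms=3/8b
3) 284.81ms=3/4b +284.81ms=3/4b
4) 569.62ms=3/2b +569.62ms=3/2b
5) 1139.241ms=3b +569.62ms=3/2b
6) 1708.861ms=9/2b +569.62ms=3/2b
7) 2278.481ms=6b +569.62ms=3/2b
8) 2848.101ms=15/2b +569.62ms=3/2b
9) 3417.722ms=9b +379.747ms=1b
10) 3797.468ms=10b +759.494ms=2b
Σ=12b of 12 (158bpm 3/4) — PASS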